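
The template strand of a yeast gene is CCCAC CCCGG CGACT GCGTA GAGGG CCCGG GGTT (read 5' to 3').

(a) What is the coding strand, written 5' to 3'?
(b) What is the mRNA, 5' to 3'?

(a) 5′-AACCCCGGGCCCTCTACGCAGTCGCCGGGGTGGG-3′
(b) 5'-AACCCCGGGCCCUCUACGCAGUCGCCGGGGUGGG-3'

(a) The coding strand is the reverse complement of the template: complement GGGTGGGGCCGCTGACGCATCTCCCGGGCCCCAA, then reverse.
(b) mRNA has the coding-strand sequence with T→U.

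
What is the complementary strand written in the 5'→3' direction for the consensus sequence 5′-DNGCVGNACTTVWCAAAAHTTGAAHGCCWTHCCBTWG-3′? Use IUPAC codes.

5'-CWAVGGDAWGGCDTTCAADTTTTGWBAAGTNCBGCNH-3'

Standard pairs A↔T, G↔C; ambiguity codes pair W↔W, B↔V, D↔H, N↔N. Complement (HNCGBCNTGAABWGTTTTDAACTTDCGGWADGGVAWC), then reverse for 5'→3'.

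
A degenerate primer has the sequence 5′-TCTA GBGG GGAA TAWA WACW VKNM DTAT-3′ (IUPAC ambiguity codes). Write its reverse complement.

Standard pairs A↔T, G↔C; ambiguity codes pair M↔K, W↔W, B↔V, D↔H, N↔N. Complement (AGATCVCCCCTTATWTWTGWBMNKHATA), then reverse for 5'→3'.

5'-ATAHKNMBWGTWTWTATTCCCCVCTAGA-3'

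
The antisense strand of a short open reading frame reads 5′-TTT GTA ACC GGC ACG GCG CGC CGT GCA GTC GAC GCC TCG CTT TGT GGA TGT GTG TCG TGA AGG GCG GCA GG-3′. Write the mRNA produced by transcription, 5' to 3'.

5'-CCUGCCGCCCUUCACGACACACAUCCACAAAGCGAGGCGUCGACUGCACGGCGCGCCGUGCCGGUUACAAA-3'

RNA polymerase reads the template 3'→5' and synthesizes mRNA 5'→3' by base-pairing (A→U, T→A, G↔C). The complement of the template is AAACATTGGCCGTGCCGCGCGGCACGTCAGCTGCGGAGCGAAACACCTACACACAGCACTTCCCGCCGTCC; antiparallel, so 5'→3' the coding strand is CCTGCCGCCCTTCACGACACACATCCACAAAGCGAGGCGTCGACTGCACGGCGCGCCGTGCCGGTTACAAA. Replace T with U for the mRNA.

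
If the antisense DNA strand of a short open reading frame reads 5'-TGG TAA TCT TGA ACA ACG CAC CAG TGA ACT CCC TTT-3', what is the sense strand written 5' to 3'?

The coding strand is complementary and antiparallel to the template: take the complement (A↔T, G↔C) and reverse.

5'-AAAGGGAGTTCACTGGTGCGTTGTTCAAGATTACCA-3'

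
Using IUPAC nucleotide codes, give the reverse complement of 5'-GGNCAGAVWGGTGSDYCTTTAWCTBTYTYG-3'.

Standard pairs A↔T, G↔C; ambiguity codes pair Y↔R, W↔W, S↔S, B↔V, D↔H, N↔N. Complement (CCNGTCTBWCCACSHRGAAATWGAVARARC), then reverse for 5'→3'.

5'-CRARAVAGWTAAAGRHSCACCWBTCTGNCC-3'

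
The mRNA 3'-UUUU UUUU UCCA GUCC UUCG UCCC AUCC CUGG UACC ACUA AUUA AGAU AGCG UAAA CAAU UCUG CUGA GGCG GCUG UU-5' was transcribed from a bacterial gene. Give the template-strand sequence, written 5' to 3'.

5'-AAAAAAAAAGGTCAGGAAGCAGGGTAGGGACCATGGTGATTAATTCTATCGCATTTGTTAAGACGACTCCGCCGACAA-3'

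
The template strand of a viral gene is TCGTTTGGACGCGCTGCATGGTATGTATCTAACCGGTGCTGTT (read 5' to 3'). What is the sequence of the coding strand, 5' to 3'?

5'-AACAGCACCGGTTAGATACATACCATGCAGCGCGTCCAAACGA-3'

The coding strand is complementary and antiparallel to the template: take the complement (A↔T, G↔C) and reverse.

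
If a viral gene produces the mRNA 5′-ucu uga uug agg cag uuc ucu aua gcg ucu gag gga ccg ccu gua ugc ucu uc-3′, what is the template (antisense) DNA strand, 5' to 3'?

Replace U with T to get the coding DNA strand: TCTTGATTGAGGCAGTTCTCTATAGCGTCTGAGGGACCGCCTGTATGCTCTTC. The template strand is its reverse complement (complement AGAACTAACTCCGTCAAGAGATATCGCAGACTCCCTGGCGGACATACGAGAAG, then reverse).

5′-GAAGAGCATACAGGCGGTCCCTCAGACGCTATAGAGAACTGCCTCAATCAAGA-3′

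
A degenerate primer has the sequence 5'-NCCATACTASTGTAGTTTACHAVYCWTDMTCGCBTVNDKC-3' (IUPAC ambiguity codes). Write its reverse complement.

5'-GMHNBAVGCGAKHAWGRBTDGTAAACTACASTAGTATGGN-3'

Standard pairs A↔T, G↔C; ambiguity codes pair Y↔R, M↔K, W↔W, S↔S, B↔V, D↔H, N↔N. Complement (NGGTATGATSACATCAAATGDTBRGWAHKAGCGVABNHMG), then reverse for 5'→3'.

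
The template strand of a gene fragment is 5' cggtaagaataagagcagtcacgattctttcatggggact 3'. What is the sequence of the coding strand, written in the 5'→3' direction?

The coding strand is complementary and antiparallel to the template: take the complement (A↔T, G↔C) and reverse.

5'-AGTCCCCATGAAAGAATCGTGACTGCTCTTATTCTTACCG-3'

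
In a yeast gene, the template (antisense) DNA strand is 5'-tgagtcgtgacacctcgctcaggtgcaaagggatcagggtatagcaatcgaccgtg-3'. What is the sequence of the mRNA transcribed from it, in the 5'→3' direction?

RNA polymerase reads the template 3'→5' and synthesizes mRNA 5'→3' by base-pairing (A→U, T→A, G↔C). The complement of the template is ACTCAGCACTGTGGAGCGAGTCCACGTTTCCCTAGTCCCATATCGTTAGCTGGCAC; antiparallel, so 5'→3' the coding strand is CACGGTCGATTGCTATACCCTGATCCCTTTGCACCTGAGCGAGGTGTCACGACTCA. Replace T with U for the mRNA.

5'-CACGGUCGAUUGCUAUACCCUGAUCCCUUUGCACCUGAGCGAGGUGUCACGACUCA-3'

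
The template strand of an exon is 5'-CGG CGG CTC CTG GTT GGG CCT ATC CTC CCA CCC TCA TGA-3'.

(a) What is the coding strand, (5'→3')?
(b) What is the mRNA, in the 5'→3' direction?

(a) 5'-TCATGAGGGTGGGAGGATAGGCCCAACCAGGAGCCGCCG-3'
(b) 5'-UCAUGAGGGUGGGAGGAUAGGCCCAACCAGGAGCCGCCG-3'

(a) The coding strand is the reverse complement of the template: complement GCCGCCGAGGACCAACCCGGATAGGAGGGTGGGAGTACT, then reverse.
(b) mRNA has the coding-strand sequence with T→U.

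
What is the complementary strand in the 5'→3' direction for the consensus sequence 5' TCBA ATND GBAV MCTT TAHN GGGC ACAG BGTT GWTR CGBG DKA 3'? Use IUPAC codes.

5'-TMHCVCGYAWCAACVCTGTGCCCNDTAAAGKBTVCHNATTVGA-3'

Standard pairs A↔T, G↔C; ambiguity codes pair R↔Y, M↔K, W↔W, B↔V, D↔H, N↔N. Complement (AGVTTANHCVTBKGAAATDNCCCGTGTCVCAACWAYGCVCHMT), then reverse for 5'→3'.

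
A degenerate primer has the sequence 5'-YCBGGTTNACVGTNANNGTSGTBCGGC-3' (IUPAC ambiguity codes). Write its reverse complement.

Standard pairs A↔T, G↔C; ambiguity codes pair Y↔R, S↔S, B↔V, N↔N. Complement (RGVCCAANTGBCANTNNCASCAVGCCG), then reverse for 5'→3'.

5'-GCCGVACSACNNTNACBGTNAACCVGR-3'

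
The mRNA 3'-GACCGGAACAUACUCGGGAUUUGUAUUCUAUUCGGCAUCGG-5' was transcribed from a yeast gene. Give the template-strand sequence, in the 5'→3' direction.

Written 5'→3' the mRNA is GGCUACGGCUUAUCUUAUGUUUAGGGCUCAUACAAGGCCAG, so the coding DNA strand is GGCTACGGCTTATCTTATGTTTAGGGCTCATACAAGGCCAG. The template is its reverse complement.

5'-CTGGCCTTGTATGAGCCCTAAACATAAGATAAGCCGTAGCC-3'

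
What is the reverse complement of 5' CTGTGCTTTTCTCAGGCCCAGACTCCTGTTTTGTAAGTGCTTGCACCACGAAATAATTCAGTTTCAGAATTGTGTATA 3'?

Reading the sequence 3'→5' and pairing each base (A↔T, G↔C) gives the reverse complement directly.

5'-TATACACAATTCTGAAACTGAATTATTTCGTGGTGCAAGCACTTACAAAACAGGAGTCTGGGCCTGAGAAAAGCACAG-3'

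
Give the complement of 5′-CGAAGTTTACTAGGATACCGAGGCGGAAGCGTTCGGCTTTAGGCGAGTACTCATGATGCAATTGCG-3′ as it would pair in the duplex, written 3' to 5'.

Base-pairing A↔T, G↔C gives the complement. The complementary strand is antiparallel, so paired with a 5'→3' strand it runs 3'→5'.

3'-GCTTCAAATGATCCTATGGCTCCGCCTTCGCAAGCCGAAATCCGCTCATGAGTACTACGTTAACGC-5'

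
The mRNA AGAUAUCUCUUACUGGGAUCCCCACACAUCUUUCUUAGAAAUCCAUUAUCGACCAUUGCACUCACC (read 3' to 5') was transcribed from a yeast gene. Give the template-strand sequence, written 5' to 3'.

5'-TCTATAGAGAATGACCCTAGGGGTGTGTAGAAAGAATCTTTAGGTAATAGCTGGTAACGTGAGTGG-3'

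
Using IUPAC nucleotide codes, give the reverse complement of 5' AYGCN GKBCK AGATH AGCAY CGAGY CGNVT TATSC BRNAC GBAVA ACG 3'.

5′-CGTTBTVCGTNYVGSATAABNCGRCTCGRTGCTDATCTMGVMCNGCRT-3′

Standard pairs A↔T, G↔C; ambiguity codes pair R↔Y, K↔M, S↔S, B↔V, H↔D, N↔N. Complement (TRCGNCMVGMTCTADTCGTRGCTCRGCNBAATASGVYNTGCVTBTTGC), then reverse for 5'→3'.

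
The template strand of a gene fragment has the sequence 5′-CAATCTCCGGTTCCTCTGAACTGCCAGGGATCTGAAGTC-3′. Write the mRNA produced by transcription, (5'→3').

The mRNA has the sequence of the coding strand (reverse complement of the template) with T→U. Reverse complement of CAATCTCCGGTTCCTCTGAACTGCCAGGGATCTGAAGTC is GACTTCAGATCCCTGGCAGTTCAGAGGAACCGGAGATTG; then T→U.

5'-GACUUCAGAUCCCUGGCAGUUCAGAGGAACCGGAGAUUG-3'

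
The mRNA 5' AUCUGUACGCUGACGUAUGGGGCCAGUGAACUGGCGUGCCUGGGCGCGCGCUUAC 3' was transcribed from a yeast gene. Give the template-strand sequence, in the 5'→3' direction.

Replace U with T to get the coding DNA strand: ATCTGTACGCTGACGTATGGGGCCAGTGAACTGGCGTGCCTGGGCGCGCGCTTAC. The template strand is its reverse complement (complement TAGACATGCGACTGCATACCCCGGTCACTTGACCGCACGGACCCGCGCGCGAATG, then reverse).

5'-GTAAGCGCGCGCCCAGGCACGCCAGTTCACTGGCCCCATACGTCAGCGTACAGAT-3'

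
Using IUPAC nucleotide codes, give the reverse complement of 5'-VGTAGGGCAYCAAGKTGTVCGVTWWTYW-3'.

Standard pairs A↔T, G↔C; ambiguity codes pair Y↔R, K↔M, W↔W, V↔B. Complement (BCATCCCGTRGTTCMACABGCBAWWARW), then reverse for 5'→3'.

5'-WRAWWABCGBACAMCTTGRTGCCCTACB-3'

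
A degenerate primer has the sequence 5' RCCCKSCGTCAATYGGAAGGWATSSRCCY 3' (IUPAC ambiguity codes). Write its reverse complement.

Standard pairs A↔T, G↔C; ambiguity codes pair R↔Y, K↔M, W↔W, S↔S. Complement (YGGGMSGCAGTTARCCTTCCWTASSYGGR), then reverse for 5'→3'.

5′-RGGYSSATWCCTTCCRATTGACGSMGGGY-3′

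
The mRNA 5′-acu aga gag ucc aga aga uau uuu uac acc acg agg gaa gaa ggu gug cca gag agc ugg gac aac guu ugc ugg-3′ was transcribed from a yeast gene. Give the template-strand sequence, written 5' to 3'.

5'-CCAGCAAACGTTGTCCCAGCTCTCTGGCACACCTTCTTCCCTCGTGGTGTAAAAATATCTTCTGGACTCTCTAGT-3'

Replace U with T to get the coding DNA strand: ACTAGAGAGTCCAGAAGATATTTTTACACCACGAGGGAAGAAGGTGTGCCAGAGAGCTGGGACAACGTTTGCTGG. The template strand is its reverse complement (complement TGATCTCTCAGGTCTTCTATAAAAATGTGGTGCTCCCTTCTTCCACACGGTCTCTCGACCCTGTTGCAAACGACC, then reverse).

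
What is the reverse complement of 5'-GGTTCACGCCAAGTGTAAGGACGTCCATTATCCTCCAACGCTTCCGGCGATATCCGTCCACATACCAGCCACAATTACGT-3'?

Reading the sequence 3'→5' and pairing each base (A↔T, G↔C) gives the reverse complement directly.

5'-ACGTAATTGTGGCTGGTATGTGGACGGATATCGCCGGAAGCGTTGGAGGATAATGGACGTCCTTACACTTGGCGTGAACC-3'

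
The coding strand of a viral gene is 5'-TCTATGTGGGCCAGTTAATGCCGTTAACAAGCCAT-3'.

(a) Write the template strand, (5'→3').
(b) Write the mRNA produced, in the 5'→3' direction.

(a) The template strand is the reverse complement of the coding strand: complement AGATACACCCGGTCAATTACGGCAATTGTTCGGTA, then reverse.
(b) mRNA matches the coding strand with T→U.

(a) 5'-ATGGCTTGTTAACGGCATTAACTGGCCCACATAGA-3'
(b) 5'-UCUAUGUGGGCCAGUUAAUGCCGUUAACAAGCCAU-3'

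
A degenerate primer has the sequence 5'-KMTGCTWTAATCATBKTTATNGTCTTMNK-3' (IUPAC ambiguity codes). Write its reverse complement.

5′-MNKAAGACNATAAMVATGATTAWAGCAKM-3′

Standard pairs A↔T, G↔C; ambiguity codes pair M↔K, W↔W, B↔V, N↔N. Complement (MKACGAWATTAGTAVMAATANCAGAAKNM), then reverse for 5'→3'.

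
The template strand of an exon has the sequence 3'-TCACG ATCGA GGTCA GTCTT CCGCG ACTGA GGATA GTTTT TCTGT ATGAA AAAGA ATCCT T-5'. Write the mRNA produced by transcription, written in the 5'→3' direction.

5′-AGUGCUAGCUCCAGUCAGAAGGCGCUGACUCCUAUCAAAAAGACAUACUUUUUCUUAGGAA-3′

Reading the template 3'→5' as shown, RNA polymerase pairs each base (A→U, T→A, G↔C) to build mRNA 5'→3' directly.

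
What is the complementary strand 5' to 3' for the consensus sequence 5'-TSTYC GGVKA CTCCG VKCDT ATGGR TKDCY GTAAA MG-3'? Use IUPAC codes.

5'-CKTTTACRGHMAYCCATAHGMBCGGAGTMBCCGRASA-3'

Standard pairs A↔T, G↔C; ambiguity codes pair R↔Y, M↔K, S↔S, D↔H, V↔B. Complement (ASARGCCBMTGAGGCBMGHATACCYAMHGRCATTTKC), then reverse for 5'→3'.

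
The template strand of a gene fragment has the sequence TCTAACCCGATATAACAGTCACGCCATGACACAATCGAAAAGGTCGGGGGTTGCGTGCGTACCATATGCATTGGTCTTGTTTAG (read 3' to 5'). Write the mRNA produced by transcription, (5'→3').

5′-AGAUUGGGCUAUAUUGUCAGUGCGGUACUGUGUUAGCUUUUCCAGCCCCCAACGCACGCAUGGUAUACGUAACCAGAACAAAUC-3′

Reading the template 3'→5' as shown, RNA polymerase pairs each base (A→U, T→A, G↔C) to build mRNA 5'→3' directly.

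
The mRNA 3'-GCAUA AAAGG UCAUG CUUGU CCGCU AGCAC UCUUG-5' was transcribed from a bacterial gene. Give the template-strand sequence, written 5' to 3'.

5'-CGTATTTTCCAGTACGAACAGGCGATCGTGAGAAC-3'

Written 5'→3' the mRNA is GUUCUCACGAUCGCCUGUUCGUACUGGAAAAUACG, so the coding DNA strand is GTTCTCACGATCGCCTGTTCGTACTGGAAAATACG. The template is its reverse complement.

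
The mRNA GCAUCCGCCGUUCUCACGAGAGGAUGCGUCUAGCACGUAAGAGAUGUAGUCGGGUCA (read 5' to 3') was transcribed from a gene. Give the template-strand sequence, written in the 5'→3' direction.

Replace U with T to get the coding DNA strand: GCATCCGCCGTTCTCACGAGAGGATGCGTCTAGCACGTAAGAGATGTAGTCGGGTCA. The template strand is its reverse complement (complement CGTAGGCGGCAAGAGTGCTCTCCTACGCAGATCGTGCATTCTCTACATCAGCCCAGT, then reverse).

5′-TGACCCGACTACATCTCTTACGTGCTAGACGCATCCTCTCGTGAGAACGGCGGATGC-3′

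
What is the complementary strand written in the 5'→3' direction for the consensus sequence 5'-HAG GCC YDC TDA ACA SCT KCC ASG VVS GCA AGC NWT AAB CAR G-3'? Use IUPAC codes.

Standard pairs A↔T, G↔C; ambiguity codes pair R↔Y, K↔M, W↔W, S↔S, B↔V, D↔H, N↔N. Complement (DTCCGGRHGAHTTGTSGAMGGTSCBBSCGTTCGNWATTVGTYC), then reverse for 5'→3'.

5'-CYTGVTTAWNGCTTGCSBBCSTGGMAGSTGTTHAGHRGGCCTD-3'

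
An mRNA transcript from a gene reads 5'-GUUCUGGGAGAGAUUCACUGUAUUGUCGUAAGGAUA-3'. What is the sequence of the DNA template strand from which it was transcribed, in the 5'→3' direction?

5'-TATCCTTACGACAATACAGTGAATCTCTCCCAGAAC-3'

Replace U with T to get the coding DNA strand: GTTCTGGGAGAGATTCACTGTATTGTCGTAAGGATA. The template strand is its reverse complement (complement CAAGACCCTCTCTAAGTGACATAACAGCATTCCTAT, then reverse).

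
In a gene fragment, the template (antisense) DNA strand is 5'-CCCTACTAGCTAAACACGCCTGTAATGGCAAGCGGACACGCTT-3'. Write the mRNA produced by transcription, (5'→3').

The mRNA has the sequence of the coding strand (reverse complement of the template) with T→U. Reverse complement of CCCTACTAGCTAAACACGCCTGTAATGGCAAGCGGACACGCTT is AAGCGTGTCCGCTTGCCATTACAGGCGTGTTTAGCTAGTAGGG; then T→U.

5'-AAGCGUGUCCGCUUGCCAUUACAGGCGUGUUUAGCUAGUAGGG-3'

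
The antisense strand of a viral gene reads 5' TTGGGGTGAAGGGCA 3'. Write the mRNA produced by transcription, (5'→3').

5'-UGCCCUUCACCCCAA-3'

The mRNA has the sequence of the coding strand (reverse complement of the template) with T→U. Reverse complement of TTGGGGTGAAGGGCA is TGCCCTTCACCCCAA; then T→U.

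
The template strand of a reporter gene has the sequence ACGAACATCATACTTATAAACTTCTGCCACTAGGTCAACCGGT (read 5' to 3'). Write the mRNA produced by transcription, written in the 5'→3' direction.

The mRNA has the sequence of the coding strand (reverse complement of the template) with T→U. Reverse complement of ACGAACATCATACTTATAAACTTCTGCCACTAGGTCAACCGGT is ACCGGTTGACCTAGTGGCAGAAGTTTATAAGTATGATGTTCGT; then T→U.

5′-ACCGGUUGACCUAGUGGCAGAAGUUUAUAAGUAUGAUGUUCGU-3′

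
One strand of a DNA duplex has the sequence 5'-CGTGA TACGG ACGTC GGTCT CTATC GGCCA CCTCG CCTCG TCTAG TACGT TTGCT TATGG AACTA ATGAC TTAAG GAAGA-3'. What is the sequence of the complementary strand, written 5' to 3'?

5'-TCTTCCTTAAGTCATTAGTTCCATAAGCAAACGTACTAGACGAGGCGAGGTGGCCGATAGAGACCGACGTCCGTATCACG-3'

Pairing A↔T and G↔C gives GCACTATGCCTGCAGCCAGAGATAGCCGGTGGAGCGGAGCAGATCATGCAAACGAATACCTTGATTACTGAATTCCTTCT, running 3'→5'. Reverse for the 5'→3' convention.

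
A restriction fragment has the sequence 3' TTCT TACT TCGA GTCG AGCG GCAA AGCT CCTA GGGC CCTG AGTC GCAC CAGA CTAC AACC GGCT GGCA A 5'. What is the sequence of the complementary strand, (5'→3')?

The strand is given 3'→5', so its complement runs 5'→3' in the same left-to-right order: pair each base A↔T, G↔C.

5'-AAGAATGAAGCTCAGCTCGCCGTTTCGAGGATCCCGGGACTCAGCGTGGTCTGATGTTGGCCGACCGTT-3'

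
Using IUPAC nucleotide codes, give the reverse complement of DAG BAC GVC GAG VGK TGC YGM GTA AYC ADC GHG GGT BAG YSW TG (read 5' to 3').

5'-CAWSRCTVACCCDCGHTGRTTACKCRGCAMCBCTCGBCGTVCTH-3'

Standard pairs A↔T, G↔C; ambiguity codes pair Y↔R, M↔K, W↔W, S↔S, B↔V, D↔H. Complement (HTCVTGCBGCTCBCMACGRCKCATTRGTHGCDCCCAVTCRSWAC), then reverse for 5'→3'.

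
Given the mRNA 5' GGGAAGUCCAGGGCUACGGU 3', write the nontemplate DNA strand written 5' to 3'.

The coding DNA strand has the same 5'→3' sequence as the mRNA with U replaced by T.

5'-GGGAAGTCCAGGGCTACGGT-3'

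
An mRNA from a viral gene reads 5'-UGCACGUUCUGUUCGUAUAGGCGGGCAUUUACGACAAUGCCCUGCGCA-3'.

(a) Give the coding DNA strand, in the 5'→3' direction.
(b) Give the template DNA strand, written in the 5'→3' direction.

(a) The coding strand matches the mRNA with U→T.
(b) The template strand is the reverse complement of the coding strand.

(a) 5'-TGCACGTTCTGTTCGTATAGGCGGGCATTTACGACAATGCCCTGCGCA-3'
(b) 5'-TGCGCAGGGCATTGTCGTAAATGCCCGCCTATACGAACAGAACGTGCA-3'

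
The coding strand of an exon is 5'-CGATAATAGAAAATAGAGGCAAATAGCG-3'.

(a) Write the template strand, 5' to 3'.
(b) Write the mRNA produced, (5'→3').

(a) 5'-CGCTATTTGCCTCTATTTTCTATTATCG-3'
(b) 5'-CGAUAAUAGAAAAUAGAGGCAAAUAGCG-3'

(a) The template strand is the reverse complement of the coding strand: complement GCTATTATCTTTTATCTCCGTTTATCGC, then reverse.
(b) mRNA matches the coding strand with T→U.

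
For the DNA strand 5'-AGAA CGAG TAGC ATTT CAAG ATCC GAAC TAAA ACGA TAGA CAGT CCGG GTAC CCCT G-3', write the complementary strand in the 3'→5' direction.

Base-pairing A↔T, G↔C gives the complement. The complementary strand is antiparallel, so paired with a 5'→3' strand it runs 3'→5'.

3'-TCTTGCTCATCGTAAAGTTCTAGGCTTGATTTTGCTATCTGTCAGGCCCATGGGGAC-5'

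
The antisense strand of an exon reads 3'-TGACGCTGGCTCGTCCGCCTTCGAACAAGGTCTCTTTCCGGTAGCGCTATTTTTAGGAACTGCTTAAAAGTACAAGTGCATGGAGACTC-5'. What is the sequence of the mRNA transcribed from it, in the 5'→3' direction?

5′-ACUGCGACCGAGCAGGCGGAAGCUUGUUCCAGAGAAAGGCCAUCGCGAUAAAAAUCCUUGACGAAUUUUCAUGUUCACGUACCUCUGAG-3′

Reading the template 3'→5' as shown, RNA polymerase pairs each base (A→U, T→A, G↔C) to build mRNA 5'→3' directly.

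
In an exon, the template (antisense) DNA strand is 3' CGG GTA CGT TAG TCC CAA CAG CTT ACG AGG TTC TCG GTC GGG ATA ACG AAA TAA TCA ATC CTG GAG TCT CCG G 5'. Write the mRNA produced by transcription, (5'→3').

5'-GCCCAUGCAAUCAGGGUUGUCGAAUGCUCCAAGAGCCAGCCCUAUUGCUUUAUUAGUUAGGACCUCAGAGGCC-3'

Reading the template 3'→5' as shown, RNA polymerase pairs each base (A→U, T→A, G↔C) to build mRNA 5'→3' directly.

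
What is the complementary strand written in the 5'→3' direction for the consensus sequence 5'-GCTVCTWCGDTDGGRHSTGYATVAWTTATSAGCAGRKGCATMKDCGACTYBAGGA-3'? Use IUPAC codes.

5'-TCCTVRAGTCGHMKATGCMYCTGCTSATAAWTBATRCASDYCCHAHCGWAGBAGC-3'

Standard pairs A↔T, G↔C; ambiguity codes pair R↔Y, M↔K, W↔W, S↔S, B↔V, D↔H. Complement (CGABGAWGCHAHCCYDSACRTABTWAATASTCGTCYMCGTAKMHGCTGARVTCCT), then reverse for 5'→3'.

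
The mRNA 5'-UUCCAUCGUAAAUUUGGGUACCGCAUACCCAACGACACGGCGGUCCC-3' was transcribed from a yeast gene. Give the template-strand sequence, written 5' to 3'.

5'-GGGACCGCCGTGTCGTTGGGTATGCGGTACCCAAATTTACGATGGAA-3'

Replace U with T to get the coding DNA strand: TTCCATCGTAAATTTGGGTACCGCATACCCAACGACACGGCGGTCCC. The template strand is its reverse complement (complement AAGGTAGCATTTAAACCCATGGCGTATGGGTTGCTGTGCCGCCAGGG, then reverse).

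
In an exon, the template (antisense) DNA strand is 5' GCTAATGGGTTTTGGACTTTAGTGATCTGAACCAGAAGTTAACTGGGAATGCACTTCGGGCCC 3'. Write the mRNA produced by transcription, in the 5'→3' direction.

The mRNA has the sequence of the coding strand (reverse complement of the template) with T→U. Reverse complement of GCTAATGGGTTTTGGACTTTAGTGATCTGAACCAGAAGTTAACTGGGAATGCACTTCGGGCCC is GGGCCCGAAGTGCATTCCCAGTTAACTTCTGGTTCAGATCACTAAAGTCCAAAACCCATTAGC; then T→U.

5'-GGGCCCGAAGUGCAUUCCCAGUUAACUUCUGGUUCAGAUCACUAAAGUCCAAAACCCAUUAGC-3'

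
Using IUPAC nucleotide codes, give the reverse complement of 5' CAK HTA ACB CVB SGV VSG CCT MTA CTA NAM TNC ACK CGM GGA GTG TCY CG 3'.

Standard pairs A↔T, G↔C; ambiguity codes pair Y↔R, M↔K, S↔S, B↔V, H↔D, N↔N. Complement (GTMDATTGVGBVSCBBSCGGAKATGATNTKANGTGMGCKCCTCACAGRGC), then reverse for 5'→3'.

5'-CGRGACACTCCKCGMGTGNAKTNTAGTAKAGGCSBBCSVBGVGTTADMTG-3'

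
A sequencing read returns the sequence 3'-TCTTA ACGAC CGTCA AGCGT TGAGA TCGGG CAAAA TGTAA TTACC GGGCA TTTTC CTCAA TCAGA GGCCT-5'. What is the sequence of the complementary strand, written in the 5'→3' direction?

5'-AGAATTGCTGGCAGTTCGCAACTCTAGCCCGTTTTACATTAATGGCCCGTAAAAGGAGTTAGTCTCCGGA-3'

The strand is given 3'→5', so its complement runs 5'→3' in the same left-to-right order: pair each base A↔T, G↔C.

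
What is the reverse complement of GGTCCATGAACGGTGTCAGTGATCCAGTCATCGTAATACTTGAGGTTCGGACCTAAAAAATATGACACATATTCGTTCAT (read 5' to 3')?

Complement each base (A↔T, G↔C): CCAGGTACTTGCCACAGTCACTAGGTCAGTAGCATTATGAACTCCAAGCCTGGATTTTTTATACTGTGTATAAGCAAGTA. Then reverse.

5'-ATGAACGAATATGTGTCATATTTTTTAGGTCCGAACCTCAAGTATTACGATGACTGGATCACTGACACCGTTCATGGACC-3'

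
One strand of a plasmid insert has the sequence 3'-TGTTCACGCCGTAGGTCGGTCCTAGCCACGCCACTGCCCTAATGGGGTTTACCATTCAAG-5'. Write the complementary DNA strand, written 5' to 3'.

5'-ACAAGTGCGGCATCCAGCCAGGATCGGTGCGGTGACGGGATTACCCCAAATGGTAAGTTC-3'

The strand is given 3'→5', so its complement runs 5'→3' in the same left-to-right order: pair each base A↔T, G↔C.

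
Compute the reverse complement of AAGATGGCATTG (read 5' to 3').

5'-CAATGCCATCTT-3'

Complement each base (A↔T, G↔C): TTCTACCGTAAC. Then reverse.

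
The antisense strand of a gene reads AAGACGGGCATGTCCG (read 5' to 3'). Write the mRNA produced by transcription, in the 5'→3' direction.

5′-CGGACAUGCCCGUCUU-3′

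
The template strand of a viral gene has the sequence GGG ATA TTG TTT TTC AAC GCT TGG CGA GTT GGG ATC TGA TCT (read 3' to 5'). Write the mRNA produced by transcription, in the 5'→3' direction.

Reading the template 3'→5' as shown, RNA polymerase pairs each base (A→U, T→A, G↔C) to build mRNA 5'→3' directly.

5'-CCCUAUAACAAAAAGUUGCGAACCGCUCAACCCUAGACUAGA-3'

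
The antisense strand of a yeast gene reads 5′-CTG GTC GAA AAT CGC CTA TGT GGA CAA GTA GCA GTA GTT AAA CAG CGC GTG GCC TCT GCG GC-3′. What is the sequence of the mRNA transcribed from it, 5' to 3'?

5'-GCCGCAGAGGCCACGCGCUGUUUAACUACUGCUACUUGUCCACAUAGGCGAUUUUCGACCAG-3'

The mRNA has the sequence of the coding strand (reverse complement of the template) with T→U. Reverse complement of CTGGTCGAAAATCGCCTATGTGGACAAGTAGCAGTAGTTAAACAGCGCGTGGCCTCTGCGGC is GCCGCAGAGGCCACGCGCTGTTTAACTACTGCTACTTGTCCACATAGGCGATTTTCGACCAG; then T→U.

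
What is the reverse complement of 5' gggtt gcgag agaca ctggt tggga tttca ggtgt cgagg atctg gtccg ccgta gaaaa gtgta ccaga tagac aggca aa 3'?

5'-TTTGCCTGTCTATCTGGTACACTTTTCTACGGCGGACCAGATCCTCGACACCTGAAATCCCAACCAGTGTCTCTCGCAACCC-3'

Complement each base (A↔T, G↔C): CCCAACGCTCTCTGTGACCAACCCTAAAGTCCACAGCTCCTAGACCAGGCGGCATCTTTTCACATGGTCTATCTGTCCGTTT. Then reverse.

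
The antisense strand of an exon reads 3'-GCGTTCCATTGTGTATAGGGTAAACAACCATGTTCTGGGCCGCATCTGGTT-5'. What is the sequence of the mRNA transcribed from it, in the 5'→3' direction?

Reading the template 3'→5' as shown, RNA polymerase pairs each base (A→U, T→A, G↔C) to build mRNA 5'→3' directly.

5'-CGCAAGGUAACACAUAUCCCAUUUGUUGGUACAAGACCCGGCGUAGACCAA-3'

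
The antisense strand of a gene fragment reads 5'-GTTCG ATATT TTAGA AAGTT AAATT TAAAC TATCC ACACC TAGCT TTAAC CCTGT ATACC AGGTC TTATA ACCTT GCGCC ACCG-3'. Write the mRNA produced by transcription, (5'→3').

5′-CGGUGGCGCAAGGUUAUAAGACCUGGUAUACAGGGUUAAAGCUAGGUGUGGAUAGUUUAAAUUUAACUUUCUAAAAUAUCGAAC-3′

The mRNA has the sequence of the coding strand (reverse complement of the template) with T→U. Reverse complement of GTTCGATATTTTAGAAAGTTAAATTTAAACTATCCACACCTAGCTTTAACCCTGTATACCAGGTCTTATAACCTTGCGCCACCG is CGGTGGCGCAAGGTTATAAGACCTGGTATACAGGGTTAAAGCTAGGTGTGGATAGTTTAAATTTAACTTTCTAAAATATCGAAC; then T→U.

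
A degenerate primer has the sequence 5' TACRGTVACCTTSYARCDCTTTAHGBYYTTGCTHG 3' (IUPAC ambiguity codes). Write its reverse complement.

5'-CDAGCAARRVCDTAAAGHGYTRSAAGGTBACYGTA-3'

Standard pairs A↔T, G↔C; ambiguity codes pair R↔Y, S↔S, B↔V, D↔H. Complement (ATGYCABTGGAASRTYGHGAAATDCVRRAACGADC), then reverse for 5'→3'.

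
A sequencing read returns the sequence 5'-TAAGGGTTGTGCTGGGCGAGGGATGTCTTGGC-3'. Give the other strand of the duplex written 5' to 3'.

Pairing A↔T and G↔C gives ATTCCCAACACGACCCGCTCCCTACAGAACCG, running 3'→5'. Reverse for the 5'→3' convention.

5'-GCCAAGACATCCCTCGCCCAGCACAACCCTTA-3'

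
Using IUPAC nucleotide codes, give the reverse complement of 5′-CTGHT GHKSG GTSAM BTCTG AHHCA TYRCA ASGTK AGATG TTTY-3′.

5'-RAAACATCTMACSTTGYRATGDDTCAGAVKTSACCSMDCADCAG-3'

Standard pairs A↔T, G↔C; ambiguity codes pair R↔Y, M↔K, S↔S, B↔V, H↔D. Complement (GACDACDMSCCASTKVAGACTDDGTARYGTTSCAMTCTACAAAR), then reverse for 5'→3'.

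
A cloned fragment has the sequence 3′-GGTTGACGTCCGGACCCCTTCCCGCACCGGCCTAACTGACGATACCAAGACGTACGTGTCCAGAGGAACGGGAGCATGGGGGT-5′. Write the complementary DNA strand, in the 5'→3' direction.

5'-CCAACTGCAGGCCTGGGGAAGGGCGTGGCCGGATTGACTGCTATGGTTCTGCATGCACAGGTCTCCTTGCCCTCGTACCCCCA-3'

The strand is given 3'→5', so its complement runs 5'→3' in the same left-to-right order: pair each base A↔T, G↔C.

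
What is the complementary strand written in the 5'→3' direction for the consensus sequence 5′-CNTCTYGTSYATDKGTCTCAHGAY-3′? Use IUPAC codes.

Standard pairs A↔T, G↔C; ambiguity codes pair Y↔R, K↔M, S↔S, D↔H, N↔N. Complement (GNAGARCASRTAHMCAGAGTDCTR), then reverse for 5'→3'.

5'-RTCDTGAGACMHATRSACRAGANG-3'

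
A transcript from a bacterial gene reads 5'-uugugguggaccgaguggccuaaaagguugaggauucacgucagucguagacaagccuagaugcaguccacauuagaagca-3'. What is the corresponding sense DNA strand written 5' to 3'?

5′-TTGTGGTGGACCGAGTGGCCTAAAAGGTTGAGGATTCACGTCAGTCGTAGACAAGCCTAGATGCAGTCCACATTAGAAGCA-3′

The coding DNA strand has the same 5'→3' sequence as the mRNA with U replaced by T.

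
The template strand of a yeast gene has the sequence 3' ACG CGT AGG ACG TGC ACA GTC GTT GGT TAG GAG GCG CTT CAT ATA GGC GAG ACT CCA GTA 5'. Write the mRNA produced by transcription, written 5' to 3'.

Reading the template 3'→5' as shown, RNA polymerase pairs each base (A→U, T→A, G↔C) to build mRNA 5'→3' directly.

5'-UGCGCAUCCUGCACGUGUCAGCAACCAAUCCUCCGCGAAGUAUAUCCGCUCUGAGGUCAU-3'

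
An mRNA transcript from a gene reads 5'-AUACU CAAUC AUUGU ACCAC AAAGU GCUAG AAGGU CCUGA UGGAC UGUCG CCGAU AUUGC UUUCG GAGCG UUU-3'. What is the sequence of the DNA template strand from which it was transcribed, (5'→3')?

5'-AAACGCTCCGAAAGCAATATCGGCGACAGTCCATCAGGACCTTCTAGCACTTTGTGGTACAATGATTGAGTAT-3'

Replace U with T to get the coding DNA strand: ATACTCAATCATTGTACCACAAAGTGCTAGAAGGTCCTGATGGACTGTCGCCGATATTGCTTTCGGAGCGTTT. The template strand is its reverse complement (complement TATGAGTTAGTAACATGGTGTTTCACGATCTTCCAGGACTACCTGACAGCGGCTATAACGAAAGCCTCGCAAA, then reverse).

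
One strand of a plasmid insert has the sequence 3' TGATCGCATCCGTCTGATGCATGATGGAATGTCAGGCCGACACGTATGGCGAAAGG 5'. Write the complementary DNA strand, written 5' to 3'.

The strand is given 3'→5', so its complement runs 5'→3' in the same left-to-right order: pair each base A↔T, G↔C.

5'-ACTAGCGTAGGCAGACTACGTACTACCTTACAGTCCGGCTGTGCATACCGCTTTCC-3'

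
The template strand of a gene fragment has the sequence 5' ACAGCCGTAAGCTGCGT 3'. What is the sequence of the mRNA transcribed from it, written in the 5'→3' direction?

5'-ACGCAGCUUACGGCUGU-3'

The mRNA has the sequence of the coding strand (reverse complement of the template) with T→U. Reverse complement of ACAGCCGTAAGCTGCGT is ACGCAGCTTACGGCTGT; then T→U.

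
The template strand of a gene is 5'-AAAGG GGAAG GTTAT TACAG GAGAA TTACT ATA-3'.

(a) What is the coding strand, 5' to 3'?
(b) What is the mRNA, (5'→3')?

(a) The coding strand is the reverse complement of the template: complement TTTCCCCTTCCAATAATGTCCTCTTAATGATAT, then reverse.
(b) mRNA has the coding-strand sequence with T→U.

(a) 5'-TATAGTAATTCTCCTGTAATAACCTTCCCCTTT-3'
(b) 5′-UAUAGUAAUUCUCCUGUAAUAACCUUCCCCUUU-3′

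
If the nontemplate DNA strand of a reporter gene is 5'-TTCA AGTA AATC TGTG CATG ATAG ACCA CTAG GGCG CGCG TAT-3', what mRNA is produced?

5′-UUCAAGUAAAUCUGUGCAUGAUAGACCACUAGGGCGCGCGUAU-3′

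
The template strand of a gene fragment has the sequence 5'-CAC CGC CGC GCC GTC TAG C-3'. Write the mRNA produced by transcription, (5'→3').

5'-GCUAGACGGCGCGGCGGUG-3'

The mRNA has the sequence of the coding strand (reverse complement of the template) with T→U. Reverse complement of CACCGCCGCGCCGTCTAGC is GCTAGACGGCGCGGCGGTG; then T→U.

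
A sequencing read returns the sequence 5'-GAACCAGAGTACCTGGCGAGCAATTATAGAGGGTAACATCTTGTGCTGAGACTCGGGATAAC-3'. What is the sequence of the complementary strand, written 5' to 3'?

5'-GTTATCCCGAGTCTCAGCACAAGATGTTACCCTCTATAATTGCTCGCCAGGTACTCTGGTTC-3'

Pairing A↔T and G↔C gives CTTGGTCTCATGGACCGCTCGTTAATATCTCCCATTGTAGAACACGACTCTGAGCCCTATTG, running 3'→5'. Reverse for the 5'→3' convention.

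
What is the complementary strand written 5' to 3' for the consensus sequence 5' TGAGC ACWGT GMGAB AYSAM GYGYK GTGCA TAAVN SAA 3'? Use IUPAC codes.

5'-TTSNBTTATGCACMRCRCKTSRTVTCKCACWGTGCTCA-3'

Standard pairs A↔T, G↔C; ambiguity codes pair Y↔R, M↔K, W↔W, S↔S, B↔V, N↔N. Complement (ACTCGTGWCACKCTVTRSTKCRCRMCACGTATTBNSTT), then reverse for 5'→3'.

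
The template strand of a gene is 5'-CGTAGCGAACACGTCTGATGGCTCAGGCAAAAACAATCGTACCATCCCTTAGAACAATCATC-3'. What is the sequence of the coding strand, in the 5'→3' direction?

5'-GATGATTGTTCTAAGGGATGGTACGATTGTTTTTGCCTGAGCCATCAGACGTGTTCGCTACG-3'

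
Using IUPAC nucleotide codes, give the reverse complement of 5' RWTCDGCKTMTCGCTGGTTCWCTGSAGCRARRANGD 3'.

5'-HCNTYYTYGCTSCAGWGAACCAGCGAKAMGCHGAWY-3'

Standard pairs A↔T, G↔C; ambiguity codes pair R↔Y, M↔K, W↔W, S↔S, D↔H, N↔N. Complement (YWAGHCGMAKAGCGACCAAGWGACSTCGYTYYTNCH), then reverse for 5'→3'.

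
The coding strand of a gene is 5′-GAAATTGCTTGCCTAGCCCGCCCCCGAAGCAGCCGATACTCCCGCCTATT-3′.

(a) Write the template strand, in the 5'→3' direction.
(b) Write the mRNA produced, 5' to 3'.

(a) The template strand is the reverse complement of the coding strand: complement CTTTAACGAACGGATCGGGCGGGGGCTTCGTCGGCTATGAGGGCGGATAA, then reverse.
(b) mRNA matches the coding strand with T→U.

(a) 5'-AATAGGCGGGAGTATCGGCTGCTTCGGGGGCGGGCTAGGCAAGCAATTTC-3'
(b) 5'-GAAAUUGCUUGCCUAGCCCGCCCCCGAAGCAGCCGAUACUCCCGCCUAUU-3'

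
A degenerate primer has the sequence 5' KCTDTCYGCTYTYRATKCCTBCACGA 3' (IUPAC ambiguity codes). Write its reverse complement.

Standard pairs A↔T, G↔C; ambiguity codes pair R↔Y, K↔M, B↔V, D↔H. Complement (MGAHAGRCGARARYTAMGGAVGTGCT), then reverse for 5'→3'.

5'-TCGTGVAGGMATYRARAGCRGAHAGM-3'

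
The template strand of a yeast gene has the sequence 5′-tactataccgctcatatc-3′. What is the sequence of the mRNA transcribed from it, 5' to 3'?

RNA polymerase reads the template 3'→5' and synthesizes mRNA 5'→3' by base-pairing (A→U, T→A, G↔C). The complement of the template is ATGATATGGCGAGTATAG; antiparallel, so 5'→3' the coding strand is GATATGAGCGGTATAGTA. Replace T with U for the mRNA.

5′-GAUAUGAGCGGUAUAGUA-3′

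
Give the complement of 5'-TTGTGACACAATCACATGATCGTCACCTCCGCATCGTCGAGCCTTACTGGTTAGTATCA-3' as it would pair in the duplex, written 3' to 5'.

3'-AACACTGTGTTAGTGTACTAGCAGTGGAGGCGTAGCAGCTCGGAATGACCAATCATAGT-5'

Base-pairing A↔T, G↔C gives the complement. The complementary strand is antiparallel, so paired with a 5'→3' strand it runs 3'→5'.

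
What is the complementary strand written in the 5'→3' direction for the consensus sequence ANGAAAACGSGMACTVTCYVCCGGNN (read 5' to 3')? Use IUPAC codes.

5'-NNCCGGBRGABAGTKCSCGTTTTCNT-3'

Standard pairs A↔T, G↔C; ambiguity codes pair Y↔R, M↔K, S↔S, V↔B, N↔N. Complement (TNCTTTTGCSCKTGABAGRBGGCCNN), then reverse for 5'→3'.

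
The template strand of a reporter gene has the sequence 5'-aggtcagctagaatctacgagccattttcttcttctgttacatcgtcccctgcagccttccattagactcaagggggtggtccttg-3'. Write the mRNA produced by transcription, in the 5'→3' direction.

5'-CAAGGACCACCCCCUUGAGUCUAAUGGAAGGCUGCAGGGGACGAUGUAACAGAAGAAGAAAAUGGCUCGUAGAUUCUAGCUGACCU-3'

RNA polymerase reads the template 3'→5' and synthesizes mRNA 5'→3' by base-pairing (A→U, T→A, G↔C). The complement of the template is TCCAGTCGATCTTAGATGCTCGGTAAAAGAAGAAGACAATGTAGCAGGGGACGTCGGAAGGTAATCTGAGTTCCCCCACCAGGAAC; antiparallel, so 5'→3' the coding strand is CAAGGACCACCCCCTTGAGTCTAATGGAAGGCTGCAGGGGACGATGTAACAGAAGAAGAAAATGGCTCGTAGATTCTAGCTGACCT. Replace T with U for the mRNA.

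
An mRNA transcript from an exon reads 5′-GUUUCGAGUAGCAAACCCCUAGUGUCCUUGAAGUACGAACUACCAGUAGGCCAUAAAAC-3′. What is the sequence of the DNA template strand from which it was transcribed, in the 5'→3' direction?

Replace U with T to get the coding DNA strand: GTTTCGAGTAGCAAACCCCTAGTGTCCTTGAAGTACGAACTACCAGTAGGCCATAAAAC. The template strand is its reverse complement (complement CAAAGCTCATCGTTTGGGGATCACAGGAACTTCATGCTTGATGGTCATCCGGTATTTTG, then reverse).

5'-GTTTTATGGCCTACTGGTAGTTCGTACTTCAAGGACACTAGGGGTTTGCTACTCGAAAC-3'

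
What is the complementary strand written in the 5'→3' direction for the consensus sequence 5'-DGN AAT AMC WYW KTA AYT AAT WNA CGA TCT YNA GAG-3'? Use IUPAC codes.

Standard pairs A↔T, G↔C; ambiguity codes pair Y↔R, M↔K, W↔W, D↔H, N↔N. Complement (HCNTTATKGWRWMATTRATTAWNTGCTAGARNTCTC), then reverse for 5'→3'.

5'-CTCTNRAGATCGTNWATTARTTAMWRWGKTATTNCH-3'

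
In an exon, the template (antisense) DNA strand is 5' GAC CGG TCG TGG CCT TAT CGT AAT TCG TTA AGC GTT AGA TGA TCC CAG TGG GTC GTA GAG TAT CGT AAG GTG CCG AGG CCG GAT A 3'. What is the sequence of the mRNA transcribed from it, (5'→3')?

5'-UAUCCGGCCUCGGCACCUUACGAUACUCUACGACCCACUGGGAUCAUCUAACGCUUAACGAAUUACGAUAAGGCCACGACCGGUC-3'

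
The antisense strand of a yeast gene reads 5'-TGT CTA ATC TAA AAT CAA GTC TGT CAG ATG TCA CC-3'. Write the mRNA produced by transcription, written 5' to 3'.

5'-GGUGACAUCUGACAGACUUGAUUUUAGAUUAGACA-3'

RNA polymerase reads the template 3'→5' and synthesizes mRNA 5'→3' by base-pairing (A→U, T→A, G↔C). The complement of the template is ACAGATTAGATTTTAGTTCAGACAGTCTACAGTGG; antiparallel, so 5'→3' the coding strand is GGTGACATCTGACAGACTTGATTTTAGATTAGACA. Replace T with U for the mRNA.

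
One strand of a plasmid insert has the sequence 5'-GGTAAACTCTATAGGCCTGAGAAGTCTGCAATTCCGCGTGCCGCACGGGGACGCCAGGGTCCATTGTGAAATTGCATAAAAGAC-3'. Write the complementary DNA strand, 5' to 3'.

5'-GTCTTTTATGCAATTTCACAATGGACCCTGGCGTCCCCGTGCGGCACGCGGAATTGCAGACTTCTCAGGCCTATAGAGTTTACC-3'

Pairing A↔T and G↔C gives CCATTTGAGATATCCGGACTCTTCAGACGTTAAGGCGCACGGCGTGCCCCTGCGGTCCCAGGTAACACTTTAACGTATTTTCTG, running 3'→5'. Reverse for the 5'→3' convention.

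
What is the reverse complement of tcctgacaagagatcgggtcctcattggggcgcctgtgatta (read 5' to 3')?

5'-TAATCACAGGCGCCCCAATGAGGACCCGATCTCTTGTCAGGA-3'

Complement each base (A↔T, G↔C): AGGACTGTTCTCTAGCCCAGGAGTAACCCCGCGGACACTAAT. Then reverse.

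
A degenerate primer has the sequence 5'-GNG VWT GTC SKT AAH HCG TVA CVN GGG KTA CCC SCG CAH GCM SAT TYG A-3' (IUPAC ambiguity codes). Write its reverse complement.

5'-TCRAATSKGCDTGCGSGGGTAMCCCNBGTBACGDDTTAMSGACAWBCNC-3'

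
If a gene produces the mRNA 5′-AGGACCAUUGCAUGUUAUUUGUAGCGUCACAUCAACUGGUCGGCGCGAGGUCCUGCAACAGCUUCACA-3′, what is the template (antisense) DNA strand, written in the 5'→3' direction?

Replace U with T to get the coding DNA strand: AGGACCATTGCATGTTATTTGTAGCGTCACATCAACTGGTCGGCGCGAGGTCCTGCAACAGCTTCACA. The template strand is its reverse complement (complement TCCTGGTAACGTACAATAAACATCGCAGTGTAGTTGACCAGCCGCGCTCCAGGACGTTGTCGAAGTGT, then reverse).

5'-TGTGAAGCTGTTGCAGGACCTCGCGCCGACCAGTTGATGTGACGCTACAAATAACATGCAATGGTCCT-3'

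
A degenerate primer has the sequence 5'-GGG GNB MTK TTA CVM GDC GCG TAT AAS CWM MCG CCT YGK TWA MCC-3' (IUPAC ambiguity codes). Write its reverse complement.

5'-GGKTWAMCRAGGCGKKWGSTTATACGCGHCKBGTAAMAKVNCCCC-3'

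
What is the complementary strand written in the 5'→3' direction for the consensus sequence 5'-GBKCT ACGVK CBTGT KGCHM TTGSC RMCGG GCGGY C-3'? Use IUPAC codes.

Standard pairs A↔T, G↔C; ambiguity codes pair R↔Y, M↔K, S↔S, B↔V, H↔D. Complement (CVMGATGCBMGVACAMCGDKAACSGYKGCCCGCCRG), then reverse for 5'→3'.

5'-GRCCGCCCGKYGSCAAKDGCMACAVGMBCGTAGMVC-3'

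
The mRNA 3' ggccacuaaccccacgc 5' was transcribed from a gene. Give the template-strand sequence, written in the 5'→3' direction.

5'-CCGGTGATTGGGGTGCG-3'

Written 5'→3' the mRNA is CGCACCCCAAUCACCGG, so the coding DNA strand is CGCACCCCAATCACCGG. The template is its reverse complement.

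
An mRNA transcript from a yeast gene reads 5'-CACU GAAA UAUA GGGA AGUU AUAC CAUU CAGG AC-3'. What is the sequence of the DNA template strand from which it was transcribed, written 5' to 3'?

Replace U with T to get the coding DNA strand: CACTGAAATATAGGGAAGTTATACCATTCAGGAC. The template strand is its reverse complement (complement GTGACTTTATATCCCTTCAATATGGTAAGTCCTG, then reverse).

5'-GTCCTGAATGGTATAACTTCCCTATATTTCAGTG-3'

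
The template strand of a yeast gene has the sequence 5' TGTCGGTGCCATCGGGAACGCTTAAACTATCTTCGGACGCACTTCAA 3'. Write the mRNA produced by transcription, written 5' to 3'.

5'-UUGAAGUGCGUCCGAAGAUAGUUUAAGCGUUCCCGAUGGCACCGACA-3'

RNA polymerase reads the template 3'→5' and synthesizes mRNA 5'→3' by base-pairing (A→U, T→A, G↔C). The complement of the template is ACAGCCACGGTAGCCCTTGCGAATTTGATAGAAGCCTGCGTGAAGTT; antiparallel, so 5'→3' the coding strand is TTGAAGTGCGTCCGAAGATAGTTTAAGCGTTCCCGATGGCACCGACA. Replace T with U for the mRNA.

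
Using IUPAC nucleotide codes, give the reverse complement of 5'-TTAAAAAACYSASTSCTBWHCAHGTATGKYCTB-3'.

5'-VAGRMCATACDTGDWVAGSASTSRGTTTTTTAA-3'

Standard pairs A↔T, G↔C; ambiguity codes pair Y↔R, K↔M, W↔W, S↔S, B↔V, H↔D. Complement (AATTTTTTGRSTSASGAVWDGTDCATACMRGAV), then reverse for 5'→3'.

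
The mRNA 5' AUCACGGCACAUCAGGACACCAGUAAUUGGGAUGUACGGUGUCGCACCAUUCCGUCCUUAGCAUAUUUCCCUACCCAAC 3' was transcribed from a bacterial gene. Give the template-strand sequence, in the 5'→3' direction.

Replace U with T to get the coding DNA strand: ATCACGGCACATCAGGACACCAGTAATTGGGATGTACGGTGTCGCACCATTCCGTCCTTAGCATATTTCCCTACCCAAC. The template strand is its reverse complement (complement TAGTGCCGTGTAGTCCTGTGGTCATTAACCCTACATGCCACAGCGTGGTAAGGCAGGAATCGTATAAAGGGATGGGTTG, then reverse).

5'-GTTGGGTAGGGAAATATGCTAAGGACGGAATGGTGCGACACCGTACATCCCAATTACTGGTGTCCTGATGTGCCGTGAT-3'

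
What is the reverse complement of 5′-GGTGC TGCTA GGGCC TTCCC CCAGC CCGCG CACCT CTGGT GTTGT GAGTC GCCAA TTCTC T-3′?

5'-AGAGAATTGGCGACTCACAACACCAGAGGTGCGCGGGCTGGGGGAAGGCCCTAGCAGCACC-3'

Reading the sequence 3'→5' and pairing each base (A↔T, G↔C) gives the reverse complement directly.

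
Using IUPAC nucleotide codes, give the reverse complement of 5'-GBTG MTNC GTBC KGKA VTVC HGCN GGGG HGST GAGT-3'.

5'-ACTCASCDCCCCNGCDGBABTMCMGVACGNAKCAVC-3'

Standard pairs A↔T, G↔C; ambiguity codes pair M↔K, S↔S, B↔V, H↔D, N↔N. Complement (CVACKANGCAVGMCMTBABGDCGNCCCCDCSACTCA), then reverse for 5'→3'.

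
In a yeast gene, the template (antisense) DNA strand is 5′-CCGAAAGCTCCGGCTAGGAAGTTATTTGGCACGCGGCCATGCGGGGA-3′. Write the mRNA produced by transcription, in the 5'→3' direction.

5'-UCCCCGCAUGGCCGCGUGCCAAAUAACUUCCUAGCCGGAGCUUUCGG-3'

RNA polymerase reads the template 3'→5' and synthesizes mRNA 5'→3' by base-pairing (A→U, T→A, G↔C). The complement of the template is GGCTTTCGAGGCCGATCCTTCAATAAACCGTGCGCCGGTACGCCCCT; antiparallel, so 5'→3' the coding strand is TCCCCGCATGGCCGCGTGCCAAATAACTTCCTAGCCGGAGCTTTCGG. Replace T with U for the mRNA.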